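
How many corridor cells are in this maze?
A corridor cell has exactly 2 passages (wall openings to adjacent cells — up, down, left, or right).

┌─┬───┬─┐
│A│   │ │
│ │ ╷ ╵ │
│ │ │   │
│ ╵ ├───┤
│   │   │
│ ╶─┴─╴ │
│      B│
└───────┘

Counting cells with exactly 2 passages:
Total corridor cells: 12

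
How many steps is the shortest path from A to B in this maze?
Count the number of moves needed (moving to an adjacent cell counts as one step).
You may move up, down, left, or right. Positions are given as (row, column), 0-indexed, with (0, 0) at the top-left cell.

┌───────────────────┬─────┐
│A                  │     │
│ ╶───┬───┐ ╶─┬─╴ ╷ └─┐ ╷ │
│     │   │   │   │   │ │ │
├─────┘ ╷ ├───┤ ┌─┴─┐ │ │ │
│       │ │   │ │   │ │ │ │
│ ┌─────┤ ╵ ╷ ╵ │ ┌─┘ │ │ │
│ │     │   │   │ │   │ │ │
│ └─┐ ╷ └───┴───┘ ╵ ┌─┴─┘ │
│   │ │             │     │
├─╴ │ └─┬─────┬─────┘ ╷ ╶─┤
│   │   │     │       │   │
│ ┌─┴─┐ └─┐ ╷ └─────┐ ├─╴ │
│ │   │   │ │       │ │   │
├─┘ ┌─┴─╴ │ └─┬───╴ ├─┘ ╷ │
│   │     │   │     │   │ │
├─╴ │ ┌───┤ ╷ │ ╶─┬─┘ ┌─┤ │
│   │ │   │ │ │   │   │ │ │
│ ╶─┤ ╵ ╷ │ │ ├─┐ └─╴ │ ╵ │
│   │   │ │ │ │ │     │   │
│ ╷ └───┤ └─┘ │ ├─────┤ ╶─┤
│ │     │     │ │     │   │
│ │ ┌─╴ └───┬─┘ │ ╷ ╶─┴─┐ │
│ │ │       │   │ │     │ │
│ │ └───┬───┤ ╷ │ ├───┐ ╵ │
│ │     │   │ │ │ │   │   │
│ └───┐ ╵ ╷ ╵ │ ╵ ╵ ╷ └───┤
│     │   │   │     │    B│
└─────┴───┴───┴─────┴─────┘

Using BFS to find shortest path:
Start: (0, 0), End: (13, 12)
Path found:
(0,0) → (0,1) → (0,2) → (0,3) → (0,4) → (0,5) → (0,6) → (0,7) → (0,8) → (0,9) → (1,9) → (1,10) → (2,10) → (3,10) → (3,9) → (4,9) → (4,8) → (4,7) → (4,6) → (4,5) → (4,4) → (4,3) → (3,3) → (3,2) → (4,2) → (5,2) → (5,3) → (6,3) → (6,4) → (7,4) → (7,3) → (7,2) → (8,2) → (9,2) → (9,3) → (8,3) → (8,4) → (9,4) → (10,4) → (10,5) → (10,6) → (9,6) → (8,6) → (7,6) → (7,5) → (6,5) → (5,5) → (5,6) → (6,6) → (6,7) → (6,8) → (6,9) → (7,9) → (7,8) → (7,7) → (8,7) → (8,8) → (9,8) → (9,9) → (9,10) → (8,10) → (7,10) → (7,11) → (6,11) → (6,12) → (7,12) → (8,12) → (9,12) → (9,11) → (10,11) → (10,12) → (11,12) → (12,12) → (12,11) → (11,11) → (11,10) → (11,9) → (10,9) → (10,8) → (11,8) → (12,8) → (13,8) → (13,9) → (12,9) → (12,10) → (13,10) → (13,11) → (13,12)
Number of steps: 87

Solution:

┌───────────────────┬─────┐
│A → → → → → → → → ↓│     │
│ ╶───┬───┐ ╶─┬─╴ ╷ └─┐ ╷ │
│     │   │   │   │↳ ↓│ │ │
├─────┘ ╷ ├───┤ ┌─┴─┐ │ │ │
│       │ │   │ │   │↓│ │ │
│ ┌─────┤ ╵ ╷ ╵ │ ┌─┘ │ │ │
│ │  ↓ ↰│   │   │ │↓ ↲│ │ │
│ └─┐ ╷ └───┴───┘ ╵ ┌─┴─┘ │
│   │↓│↑ ← ← ← ← ← ↲│     │
├─╴ │ └─┬─────┬─────┘ ╷ ╶─┤
│   │↳ ↓│  ↱ ↓│       │   │
│ ┌─┴─┐ └─┐ ╷ └─────┐ ├─╴ │
│ │   │↳ ↓│↑│↳ → → ↓│ │↱ ↓│
├─┘ ┌─┴─╴ │ └─┬───╴ ├─┘ ╷ │
│   │↓ ← ↲│↑ ↰│↓ ← ↲│↱ ↑│↓│
├─╴ │ ┌───┤ ╷ │ ╶─┬─┘ ┌─┤ │
│   │↓│↱ ↓│ │↑│↳ ↓│  ↑│ │↓│
│ ╶─┤ ╵ ╷ │ │ ├─┐ └─╴ │ ╵ │
│   │↳ ↑│↓│ │↑│ │↳ → ↑│↓ ↲│
│ ╷ └───┤ └─┘ │ ├─────┤ ╶─┤
│ │     │↳ → ↑│ │↓ ↰  │↳ ↓│
│ │ ┌─╴ └───┬─┘ │ ╷ ╶─┴─┐ │
│ │ │       │   │↓│↑ ← ↰│↓│
│ │ └───┬───┤ ╷ │ ├───┐ ╵ │
│ │     │   │ │ │↓│↱ ↓│↑ ↲│
│ └───┐ ╵ ╷ ╵ │ ╵ ╵ ╷ └───┤
│     │   │   │  ↳ ↑│↳ → B│
└─────┴───┴───┴─────┴─────┘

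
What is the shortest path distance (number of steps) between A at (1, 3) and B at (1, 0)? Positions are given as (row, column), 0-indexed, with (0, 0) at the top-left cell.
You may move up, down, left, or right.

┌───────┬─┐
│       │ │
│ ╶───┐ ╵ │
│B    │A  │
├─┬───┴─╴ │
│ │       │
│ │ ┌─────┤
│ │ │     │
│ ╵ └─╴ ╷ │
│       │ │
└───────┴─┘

Finding path from (1, 3) to (1, 0):
Path: (1,3) → (0,3) → (0,2) → (0,1) → (0,0) → (1,0)
Distance: 5 steps

Solution:

┌───────┬─┐
│↓ ← ← ↰│ │
│ ╶───┐ ╵ │
│B    │A  │
├─┬───┴─╴ │
│ │       │
│ │ ┌─────┤
│ │ │     │
│ ╵ └─╴ ╷ │
│       │ │
└───────┴─┘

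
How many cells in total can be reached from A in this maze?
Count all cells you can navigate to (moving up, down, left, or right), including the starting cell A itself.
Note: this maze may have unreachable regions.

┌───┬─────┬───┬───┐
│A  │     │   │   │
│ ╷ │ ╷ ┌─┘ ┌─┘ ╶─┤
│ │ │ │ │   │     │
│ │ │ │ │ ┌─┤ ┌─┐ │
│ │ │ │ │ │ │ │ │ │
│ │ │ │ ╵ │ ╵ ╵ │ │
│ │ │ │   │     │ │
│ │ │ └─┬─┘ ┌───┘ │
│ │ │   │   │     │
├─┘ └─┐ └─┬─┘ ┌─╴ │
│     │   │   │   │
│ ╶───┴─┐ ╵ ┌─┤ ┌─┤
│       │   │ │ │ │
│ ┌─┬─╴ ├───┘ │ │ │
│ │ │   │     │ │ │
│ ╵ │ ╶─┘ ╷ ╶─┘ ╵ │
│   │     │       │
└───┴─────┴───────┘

Using BFS/flood-fill to find all reachable cells from A:
Maze size: 9 × 9 = 81 total cells
All cells are reachable — the maze is fully connected.
Reachable cells: 81

Reachable region (· marks reachable cells):

┌───┬─────┬───┬───┐
│A ·│· · ·│· ·│· ·│
│ ╷ │ ╷ ┌─┘ ┌─┘ ╶─┤
│·│·│·│·│· ·│· · ·│
│ │ │ │ │ ┌─┤ ┌─┐ │
│·│·│·│·│·│·│·│·│·│
│ │ │ │ ╵ │ ╵ ╵ │ │
│·│·│·│· ·│· · ·│·│
│ │ │ └─┬─┘ ┌───┘ │
│·│·│· ·│· ·│· · ·│
├─┘ └─┐ └─┬─┘ ┌─╴ │
│· · ·│· ·│· ·│· ·│
│ ╶───┴─┐ ╵ ┌─┤ ┌─┤
│· · · ·│· ·│·│·│·│
│ ┌─┬─╴ ├───┘ │ │ │
│·│·│· ·│· · ·│·│·│
│ ╵ │ ╶─┘ ╷ ╶─┘ ╵ │
│· ·│· · ·│· · · ·│
└───┴─────┴───────┘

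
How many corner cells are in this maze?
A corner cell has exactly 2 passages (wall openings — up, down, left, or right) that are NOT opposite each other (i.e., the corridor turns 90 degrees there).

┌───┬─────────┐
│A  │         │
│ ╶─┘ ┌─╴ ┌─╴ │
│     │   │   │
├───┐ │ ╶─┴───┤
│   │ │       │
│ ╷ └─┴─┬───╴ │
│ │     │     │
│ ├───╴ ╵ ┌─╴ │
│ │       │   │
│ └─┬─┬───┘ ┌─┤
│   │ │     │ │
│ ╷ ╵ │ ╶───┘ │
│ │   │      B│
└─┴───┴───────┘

Counting corner cells (2 non-opposite passages):
Total corners: 24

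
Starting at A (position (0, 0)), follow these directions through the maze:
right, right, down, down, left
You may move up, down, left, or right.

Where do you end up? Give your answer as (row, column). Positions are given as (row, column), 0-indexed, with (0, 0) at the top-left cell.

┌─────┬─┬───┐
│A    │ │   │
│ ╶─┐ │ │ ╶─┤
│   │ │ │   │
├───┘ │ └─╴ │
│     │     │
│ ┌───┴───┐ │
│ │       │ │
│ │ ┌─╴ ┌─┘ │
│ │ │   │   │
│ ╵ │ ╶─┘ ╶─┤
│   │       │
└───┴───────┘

Following directions step by step:
Start: (0, 0)
  right: (0, 0) → (0, 1)
  right: (0, 1) → (0, 2)
  down: (0, 2) → (1, 2)
  down: (1, 2) → (2, 2)
  left: (2, 2) → (2, 1)
Final position: (2, 1)

Path taken:

┌─────┬─┬───┐
│A → ↓│ │   │
│ ╶─┐ │ │ ╶─┤
│   │↓│ │   │
├───┘ │ └─╴ │
│  B ↲│     │
│ ┌───┴───┐ │
│ │       │ │
│ │ ┌─╴ ┌─┘ │
│ │ │   │   │
│ ╵ │ ╶─┘ ╶─┤
│   │       │
└───┴───────┘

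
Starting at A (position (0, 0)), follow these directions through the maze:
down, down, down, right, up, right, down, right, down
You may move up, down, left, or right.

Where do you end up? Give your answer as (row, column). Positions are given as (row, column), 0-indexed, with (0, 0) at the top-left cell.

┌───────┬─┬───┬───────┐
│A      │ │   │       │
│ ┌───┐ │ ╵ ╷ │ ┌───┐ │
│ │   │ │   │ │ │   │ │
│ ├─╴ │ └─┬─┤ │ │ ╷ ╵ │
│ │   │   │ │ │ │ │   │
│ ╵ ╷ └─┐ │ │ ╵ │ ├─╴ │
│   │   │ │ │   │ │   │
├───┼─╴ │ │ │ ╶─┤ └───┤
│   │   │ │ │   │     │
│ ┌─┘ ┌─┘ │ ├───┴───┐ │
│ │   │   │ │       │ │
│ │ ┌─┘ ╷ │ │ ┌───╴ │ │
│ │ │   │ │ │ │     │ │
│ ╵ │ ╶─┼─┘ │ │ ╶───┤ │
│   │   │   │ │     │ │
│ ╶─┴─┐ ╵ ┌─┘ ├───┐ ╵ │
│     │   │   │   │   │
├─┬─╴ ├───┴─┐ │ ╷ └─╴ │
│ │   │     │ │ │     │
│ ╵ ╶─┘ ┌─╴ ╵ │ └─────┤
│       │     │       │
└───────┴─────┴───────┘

Following directions step by step:
Start: (0, 0)
  down: (0, 0) → (1, 0)
  down: (1, 0) → (2, 0)
  down: (2, 0) → (3, 0)
  right: (3, 0) → (3, 1)
  up: (3, 1) → (2, 1)
  right: (2, 1) → (2, 2)
  down: (2, 2) → (3, 2)
  right: (3, 2) → (3, 3)
  down: (3, 3) → (4, 3)
Final position: (4, 3)

Path taken:

┌───────┬─┬───┬───────┐
│A      │ │   │       │
│ ┌───┐ │ ╵ ╷ │ ┌───┐ │
│↓│   │ │   │ │ │   │ │
│ ├─╴ │ └─┬─┤ │ │ ╷ ╵ │
│↓│↱ ↓│   │ │ │ │ │   │
│ ╵ ╷ └─┐ │ │ ╵ │ ├─╴ │
│↳ ↑│↳ ↓│ │ │   │ │   │
├───┼─╴ │ │ │ ╶─┤ └───┤
│   │  B│ │ │   │     │
│ ┌─┘ ┌─┘ │ ├───┴───┐ │
│ │   │   │ │       │ │
│ │ ┌─┘ ╷ │ │ ┌───╴ │ │
│ │ │   │ │ │ │     │ │
│ ╵ │ ╶─┼─┘ │ │ ╶───┤ │
│   │   │   │ │     │ │
│ ╶─┴─┐ ╵ ┌─┘ ├───┐ ╵ │
│     │   │   │   │   │
├─┬─╴ ├───┴─┐ │ ╷ └─╴ │
│ │   │     │ │ │     │
│ ╵ ╶─┘ ┌─╴ ╵ │ └─────┤
│       │     │       │
└───────┴─────┴───────┘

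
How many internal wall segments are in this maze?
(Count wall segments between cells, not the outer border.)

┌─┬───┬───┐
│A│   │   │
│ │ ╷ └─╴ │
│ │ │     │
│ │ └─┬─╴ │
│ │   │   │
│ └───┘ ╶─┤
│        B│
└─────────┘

Counting internal wall segments:
Total internal walls: 12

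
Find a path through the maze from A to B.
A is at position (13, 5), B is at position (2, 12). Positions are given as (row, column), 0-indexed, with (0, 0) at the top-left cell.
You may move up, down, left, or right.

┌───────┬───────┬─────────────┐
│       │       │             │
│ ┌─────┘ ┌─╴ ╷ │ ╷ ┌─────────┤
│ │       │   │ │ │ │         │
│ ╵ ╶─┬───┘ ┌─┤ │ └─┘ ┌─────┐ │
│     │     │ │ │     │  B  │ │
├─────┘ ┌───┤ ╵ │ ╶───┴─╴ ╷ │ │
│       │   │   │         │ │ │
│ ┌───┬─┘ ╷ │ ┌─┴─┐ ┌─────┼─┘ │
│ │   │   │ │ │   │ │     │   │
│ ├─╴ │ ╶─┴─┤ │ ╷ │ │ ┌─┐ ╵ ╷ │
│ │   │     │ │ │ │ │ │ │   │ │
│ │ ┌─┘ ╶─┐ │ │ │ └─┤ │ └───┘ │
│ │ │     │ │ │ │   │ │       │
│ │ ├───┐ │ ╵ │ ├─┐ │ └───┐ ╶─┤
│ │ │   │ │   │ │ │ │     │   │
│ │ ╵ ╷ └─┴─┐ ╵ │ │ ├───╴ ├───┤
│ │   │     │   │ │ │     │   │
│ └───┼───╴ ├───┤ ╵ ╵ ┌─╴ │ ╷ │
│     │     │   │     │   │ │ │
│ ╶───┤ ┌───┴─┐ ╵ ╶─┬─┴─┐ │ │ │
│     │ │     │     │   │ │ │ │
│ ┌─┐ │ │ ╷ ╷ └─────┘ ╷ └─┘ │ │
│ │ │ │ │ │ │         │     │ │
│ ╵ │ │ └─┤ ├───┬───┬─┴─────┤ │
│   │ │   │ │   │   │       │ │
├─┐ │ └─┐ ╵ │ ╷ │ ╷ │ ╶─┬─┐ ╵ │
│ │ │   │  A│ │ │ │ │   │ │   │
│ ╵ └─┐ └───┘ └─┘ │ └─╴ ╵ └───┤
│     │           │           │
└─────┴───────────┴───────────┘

Finding the shortest path from (13, 5) to (2, 12):
Path length: 120 steps
Directions: up → up → up → right → down → right → right → right → right → up → right → down → right → right → up → up → up → right → down → down → down → down → down → left → up → left → left → left → down → right → down → left → left → up → up → left → down → down → left → left → left → left → left → up → left → up → up → up → left → left → up → up → up → up → up → up → up → right → right → right → up → right → right → up → right → up → right → down → down → down → left → down → down → down → down → down → right → up → up → up → up → right → down → down → right → down → down → down → right → up → right → right → up → left → left → up → up → up → right → right → down → right → up → right → up → up → up → left → left → left → left → down → left → left → down → right → right → right → right → up

Solution:

┌───────┬───────┬─────────────┐
│       │    ↱ ↓│             │
│ ┌─────┘ ┌─╴ ╷ │ ╷ ┌─────────┤
│ │       │↱ ↑│↓│ │ │↓ ← ← ← ↰│
│ ╵ ╶─┬───┘ ┌─┤ │ └─┘ ┌─────┐ │
│     │↱ → ↑│ │↓│↓ ← ↲│  B  │↑│
├─────┘ ┌───┤ ╵ │ ╶───┴─╴ ╷ │ │
│↱ → → ↑│   │↓ ↲│↳ → → → ↑│ │↑│
│ ┌───┬─┘ ╷ │ ┌─┴─┐ ┌─────┼─┘ │
│↑│   │   │ │↓│↱ ↓│ │↱ → ↓│↱ ↑│
│ ├─╴ │ ╶─┴─┤ │ ╷ │ │ ┌─┐ ╵ ╷ │
│↑│   │     │↓│↑│↓│ │↑│ │↳ ↑│ │
│ │ ┌─┘ ╶─┐ │ │ │ └─┤ │ └───┘ │
│↑│ │     │ │↓│↑│↳ ↓│↑│       │
│ │ ├───┐ │ ╵ │ ├─┐ │ └───┐ ╶─┤
│↑│ │   │ │  ↓│↑│ │↓│↑ ← ↰│   │
│ │ ╵ ╷ └─┴─┐ ╵ │ │ ├───╴ ├───┤
│↑│   │     │↳ ↑│ │↓│↱ → ↑│↱ ↓│
│ └───┼───╴ ├───┤ ╵ ╵ ┌─╴ │ ╷ │
│↑    │     │   │  ↳ ↑│   │↑│↓│
│ ╶───┤ ┌───┴─┐ ╵ ╶─┬─┴─┐ │ │ │
│↑ ← ↰│ │  ↱ ↓│     │↱ ↓│ │↑│↓│
│ ┌─┐ │ │ ╷ ╷ └─────┘ ╷ └─┘ │ │
│ │ │↑│ │ │↑│↳ → → → ↑│↳ → ↑│↓│
│ ╵ │ │ └─┤ ├───┬───┬─┴─────┤ │
│   │↑│   │↑│   │↓ ↰│↓ ← ← ↰│↓│
├─┐ │ └─┐ ╵ │ ╷ │ ╷ │ ╶─┬─┐ ╵ │
│ │ │↑ ↰│  A│ │ │↓│↑│↳ ↓│ │↑ ↲│
│ ╵ └─┐ └───┘ └─┘ │ └─╴ ╵ └───┤
│     │↑ ← ← ← ← ↲│↑ ← ↲      │
└─────┴───────────┴───────────┘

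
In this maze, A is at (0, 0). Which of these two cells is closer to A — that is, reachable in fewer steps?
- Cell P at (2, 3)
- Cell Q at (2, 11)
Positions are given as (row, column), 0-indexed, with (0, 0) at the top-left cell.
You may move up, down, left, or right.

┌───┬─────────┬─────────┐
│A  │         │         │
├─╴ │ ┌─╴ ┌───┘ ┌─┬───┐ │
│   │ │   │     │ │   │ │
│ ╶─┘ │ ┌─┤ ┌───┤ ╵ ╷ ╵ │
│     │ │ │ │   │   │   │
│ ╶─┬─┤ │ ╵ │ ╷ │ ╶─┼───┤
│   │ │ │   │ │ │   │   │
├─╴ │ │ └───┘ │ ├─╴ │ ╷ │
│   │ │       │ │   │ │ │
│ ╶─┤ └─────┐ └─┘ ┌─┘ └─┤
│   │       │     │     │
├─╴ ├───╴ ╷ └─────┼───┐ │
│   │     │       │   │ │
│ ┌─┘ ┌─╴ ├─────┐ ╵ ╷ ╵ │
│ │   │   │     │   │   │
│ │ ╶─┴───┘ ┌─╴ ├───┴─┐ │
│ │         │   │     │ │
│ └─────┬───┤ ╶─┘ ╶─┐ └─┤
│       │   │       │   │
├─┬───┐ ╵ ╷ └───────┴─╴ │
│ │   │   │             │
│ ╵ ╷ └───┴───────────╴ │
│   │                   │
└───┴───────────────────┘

Shortest path A → P at (2, 3): 13 steps
Shortest path A → Q at (2, 11): 31 steps

P is closer (13 steps vs 31 steps).

Path to P:

┌───┬─────────┬─────────┐
│A ↓│↱ → ↓    │         │
├─╴ │ ┌─╴ ┌───┘ ┌─┬───┐ │
│↓ ↲│↑│↓ ↲│     │ │   │ │
│ ╶─┘ │ ┌─┤ ┌───┤ ╵ ╷ ╵ │
│↳ → ↑│P│ │ │   │   │   │
│ ╶─┬─┤ │ ╵ │ ╷ │ ╶─┼───┤
│   │ │ │   │ │ │   │   │
├─╴ │ │ └───┘ │ ├─╴ │ ╷ │
│   │ │       │ │   │ │ │
│ ╶─┤ └─────┐ └─┘ ┌─┘ └─┤
│   │       │     │     │
├─╴ ├───╴ ╷ └─────┼───┐ │
│   │     │       │   │ │
│ ┌─┘ ┌─╴ ├─────┐ ╵ ╷ ╵ │
│ │   │   │     │   │   │
│ │ ╶─┴───┘ ┌─╴ ├───┴─┐ │
│ │         │   │     │ │
│ └─────┬───┤ ╶─┘ ╶─┐ └─┤
│       │   │       │   │
├─┬───┐ ╵ ╷ └───────┴─╴ │
│ │   │   │             │
│ ╵ ╷ └───┴───────────╴ │
│   │                   │
└───┴───────────────────┘

Path to Q:

┌───┬─────────┬─────────┐
│A ↓│↱ → ↓    │         │
├─╴ │ ┌─╴ ┌───┘ ┌─┬───┐ │
│↓ ↲│↑│↓ ↲│     │ │↱ ↓│ │
│ ╶─┘ │ ┌─┤ ┌───┤ ╵ ╷ ╵ │
│↳ → ↑│↓│ │ │   │↱ ↑│↳ Q│
│ ╶─┬─┤ │ ╵ │ ╷ │ ╶─┼───┤
│   │ │↓│   │ │ │↑ ↰│   │
├─╴ │ │ └───┘ │ ├─╴ │ ╷ │
│   │ │↳ → → ↓│ │↱ ↑│ │ │
│ ╶─┤ └─────┐ └─┘ ┌─┘ └─┤
│   │       │↳ → ↑│     │
├─╴ ├───╴ ╷ └─────┼───┐ │
│   │     │       │   │ │
│ ┌─┘ ┌─╴ ├─────┐ ╵ ╷ ╵ │
│ │   │   │     │   │   │
│ │ ╶─┴───┘ ┌─╴ ├───┴─┐ │
│ │         │   │     │ │
│ └─────┬───┤ ╶─┘ ╶─┐ └─┤
│       │   │       │   │
├─┬───┐ ╵ ╷ └───────┴─╴ │
│ │   │   │             │
│ ╵ ╷ └───┴───────────╴ │
│   │                   │
└───┴───────────────────┘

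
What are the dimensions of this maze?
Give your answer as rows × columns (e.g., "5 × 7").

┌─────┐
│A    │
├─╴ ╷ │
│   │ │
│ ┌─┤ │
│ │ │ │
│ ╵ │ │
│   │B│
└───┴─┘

Counting the maze dimensions:
Rows (vertical): 4
Columns (horizontal): 3
Dimensions: 4 × 3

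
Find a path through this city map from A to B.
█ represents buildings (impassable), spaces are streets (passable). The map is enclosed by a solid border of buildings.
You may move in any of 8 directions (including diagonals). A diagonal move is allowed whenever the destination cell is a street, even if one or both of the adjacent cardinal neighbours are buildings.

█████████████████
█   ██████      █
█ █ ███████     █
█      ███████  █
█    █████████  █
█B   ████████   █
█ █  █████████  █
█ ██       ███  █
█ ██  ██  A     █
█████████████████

Finding the shortest path from A to B:
Movement: 8-directional
Path length: 9 steps
Directions: left → left → up-left → left → left → left → up-left → up-left → left

Solution:

█████████████████
█   ██████      █
█ █ ███████     █
█      ███████  █
█    █████████  █
█B←  ████████   █
█ █↖ █████████  █
█ ██↖←←←   ███  █
█ ██  ██↖←A     █
█████████████████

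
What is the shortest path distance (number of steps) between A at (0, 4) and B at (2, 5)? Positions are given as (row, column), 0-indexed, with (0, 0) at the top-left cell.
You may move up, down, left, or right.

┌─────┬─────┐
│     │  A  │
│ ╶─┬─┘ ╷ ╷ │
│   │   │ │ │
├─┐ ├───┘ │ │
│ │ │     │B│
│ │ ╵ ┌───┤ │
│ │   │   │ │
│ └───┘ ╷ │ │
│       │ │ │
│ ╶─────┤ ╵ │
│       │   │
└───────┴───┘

Finding path from (0, 4) to (2, 5):
Path: (0,4) → (0,5) → (1,5) → (2,5)
Distance: 3 steps

Solution:

┌─────┬─────┐
│     │  A ↓│
│ ╶─┬─┘ ╷ ╷ │
│   │   │ │↓│
├─┐ ├───┘ │ │
│ │ │     │B│
│ │ ╵ ┌───┤ │
│ │   │   │ │
│ └───┘ ╷ │ │
│       │ │ │
│ ╶─────┤ ╵ │
│       │   │
└───────┴───┘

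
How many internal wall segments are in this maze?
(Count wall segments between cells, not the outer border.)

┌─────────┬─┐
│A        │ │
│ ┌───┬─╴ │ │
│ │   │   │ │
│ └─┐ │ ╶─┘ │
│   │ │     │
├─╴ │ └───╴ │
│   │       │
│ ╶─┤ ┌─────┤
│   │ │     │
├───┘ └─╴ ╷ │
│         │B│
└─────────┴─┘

Counting internal wall segments:
Total internal walls: 25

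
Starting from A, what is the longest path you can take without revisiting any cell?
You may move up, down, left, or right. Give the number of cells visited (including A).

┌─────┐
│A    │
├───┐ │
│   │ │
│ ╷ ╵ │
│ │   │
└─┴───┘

Finding longest simple path using DFS:
Start: (0, 0)
Longest path visits 9 cells
Path: A → right → right → down → down → left → up → left → down

Solution:

┌─────┐
│A → ↓│
├───┐ │
│↓ ↰│↓│
│ ╷ ╵ │
│B│↑ ↲│
└─┴───┘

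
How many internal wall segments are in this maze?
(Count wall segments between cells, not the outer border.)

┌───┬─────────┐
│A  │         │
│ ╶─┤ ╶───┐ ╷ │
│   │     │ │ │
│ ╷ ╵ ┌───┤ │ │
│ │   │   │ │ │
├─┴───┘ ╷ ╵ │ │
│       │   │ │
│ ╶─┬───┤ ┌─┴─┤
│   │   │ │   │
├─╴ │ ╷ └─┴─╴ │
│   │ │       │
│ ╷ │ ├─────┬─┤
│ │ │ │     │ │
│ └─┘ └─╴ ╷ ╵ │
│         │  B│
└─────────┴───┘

Counting internal wall segments:
Total internal walls: 42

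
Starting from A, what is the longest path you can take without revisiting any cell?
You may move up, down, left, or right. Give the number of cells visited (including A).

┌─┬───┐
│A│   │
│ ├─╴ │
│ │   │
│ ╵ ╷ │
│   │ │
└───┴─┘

Finding longest simple path using DFS:
Start: (0, 0)
Longest path visits 8 cells
Path: A → down → down → right → up → right → up → left

Solution:

┌─┬───┐
│A│B ↰│
│ ├─╴ │
│↓│↱ ↑│
│ ╵ ╷ │
│↳ ↑│ │
└───┴─┘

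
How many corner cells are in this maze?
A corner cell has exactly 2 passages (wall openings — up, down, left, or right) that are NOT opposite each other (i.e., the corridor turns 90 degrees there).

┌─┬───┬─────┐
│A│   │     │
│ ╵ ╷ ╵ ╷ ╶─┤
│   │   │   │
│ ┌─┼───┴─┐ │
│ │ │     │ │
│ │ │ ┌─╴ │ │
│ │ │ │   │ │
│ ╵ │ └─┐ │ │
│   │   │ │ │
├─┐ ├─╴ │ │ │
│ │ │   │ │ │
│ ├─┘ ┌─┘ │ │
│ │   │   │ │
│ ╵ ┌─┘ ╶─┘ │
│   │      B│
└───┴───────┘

Counting corner cells (2 non-opposite passages):
Total corners: 22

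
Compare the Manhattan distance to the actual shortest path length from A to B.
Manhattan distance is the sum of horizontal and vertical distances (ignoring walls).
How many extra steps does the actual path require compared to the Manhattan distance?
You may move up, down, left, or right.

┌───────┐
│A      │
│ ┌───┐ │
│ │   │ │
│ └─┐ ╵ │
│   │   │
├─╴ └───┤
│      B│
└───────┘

Manhattan distance: |3 - 0| + |3 - 0| = 6
Actual path length: 6
Extra steps: 6 - 6 = 0

Solution:

┌───────┐
│A      │
│ ┌───┐ │
│↓│   │ │
│ └─┐ ╵ │
│↳ ↓│   │
├─╴ └───┤
│  ↳ → B│
└───────┘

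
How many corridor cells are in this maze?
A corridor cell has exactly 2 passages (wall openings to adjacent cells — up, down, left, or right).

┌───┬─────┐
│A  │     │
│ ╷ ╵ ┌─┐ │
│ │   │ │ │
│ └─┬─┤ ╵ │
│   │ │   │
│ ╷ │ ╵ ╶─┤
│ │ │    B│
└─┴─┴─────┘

Counting cells with exactly 2 passages:
Total corridor cells: 12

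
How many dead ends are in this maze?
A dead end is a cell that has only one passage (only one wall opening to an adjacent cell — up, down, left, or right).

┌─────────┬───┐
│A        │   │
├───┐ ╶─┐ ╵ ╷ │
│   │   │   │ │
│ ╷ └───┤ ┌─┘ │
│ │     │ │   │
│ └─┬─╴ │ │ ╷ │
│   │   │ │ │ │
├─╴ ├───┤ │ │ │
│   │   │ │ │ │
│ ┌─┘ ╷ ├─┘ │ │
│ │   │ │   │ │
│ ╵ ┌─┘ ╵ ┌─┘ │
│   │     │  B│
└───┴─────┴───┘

Checking each cell for number of passages:

Dead ends found at positions:
  (0, 0)
  (1, 3)
  (3, 2)
  (4, 4)
  (6, 2)
  (6, 5)
Total dead ends: 6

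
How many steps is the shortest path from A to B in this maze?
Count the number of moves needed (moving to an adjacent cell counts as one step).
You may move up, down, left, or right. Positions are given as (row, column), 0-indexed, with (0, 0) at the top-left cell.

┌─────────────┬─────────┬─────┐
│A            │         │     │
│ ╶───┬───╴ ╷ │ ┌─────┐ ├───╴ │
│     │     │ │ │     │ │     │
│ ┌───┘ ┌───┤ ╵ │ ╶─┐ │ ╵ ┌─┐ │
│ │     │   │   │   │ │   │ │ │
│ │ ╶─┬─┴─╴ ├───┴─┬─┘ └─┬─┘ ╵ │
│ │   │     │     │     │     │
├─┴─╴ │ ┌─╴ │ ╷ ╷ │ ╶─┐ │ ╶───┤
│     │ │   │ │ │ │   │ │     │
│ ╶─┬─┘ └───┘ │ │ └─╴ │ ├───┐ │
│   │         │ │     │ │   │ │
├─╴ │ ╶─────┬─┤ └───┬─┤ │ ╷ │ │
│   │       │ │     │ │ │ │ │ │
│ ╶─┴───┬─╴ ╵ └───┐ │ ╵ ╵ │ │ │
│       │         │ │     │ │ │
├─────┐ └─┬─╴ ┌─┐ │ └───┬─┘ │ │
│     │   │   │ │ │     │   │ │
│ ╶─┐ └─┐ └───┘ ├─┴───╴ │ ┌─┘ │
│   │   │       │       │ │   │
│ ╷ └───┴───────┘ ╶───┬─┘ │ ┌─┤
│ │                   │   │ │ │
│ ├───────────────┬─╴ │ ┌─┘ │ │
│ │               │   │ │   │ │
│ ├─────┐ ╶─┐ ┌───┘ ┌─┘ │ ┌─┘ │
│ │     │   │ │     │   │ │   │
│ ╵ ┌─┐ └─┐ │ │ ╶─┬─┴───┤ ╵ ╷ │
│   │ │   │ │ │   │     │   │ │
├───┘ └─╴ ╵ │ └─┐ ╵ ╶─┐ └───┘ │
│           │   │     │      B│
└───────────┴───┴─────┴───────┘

Using BFS to find shortest path:
Start: (0, 0), End: (14, 14)
Path found:
(0,0) → (0,1) → (0,2) → (0,3) → (0,4) → (0,5) → (0,6) → (1,6) → (2,6) → (2,7) → (1,7) → (0,7) → (0,8) → (0,9) → (0,10) → (0,11) → (1,11) → (2,11) → (2,12) → (1,12) → (1,13) → (1,14) → (2,14) → (3,14) → (3,13) → (3,12) → (4,12) → (4,13) → (4,14) → (5,14) → (6,14) → (7,14) → (8,14) → (9,14) → (9,13) → (10,13) → (11,13) → (11,12) → (12,12) → (13,12) → (13,13) → (12,13) → (12,14) → (13,14) → (14,14)
Number of steps: 44

Solution:

┌─────────────┬─────────┬─────┐
│A → → → → → ↓│↱ → → → ↓│     │
│ ╶───┬───╴ ╷ │ ┌─────┐ ├───╴ │
│     │     │↓│↑│     │↓│↱ → ↓│
│ ┌───┘ ┌───┤ ╵ │ ╶─┐ │ ╵ ┌─┐ │
│ │     │   │↳ ↑│   │ │↳ ↑│ │↓│
│ │ ╶─┬─┴─╴ ├───┴─┬─┘ └─┬─┘ ╵ │
│ │   │     │     │     │↓ ← ↲│
├─┴─╴ │ ┌─╴ │ ╷ ╷ │ ╶─┐ │ ╶───┤
│     │ │   │ │ │ │   │ │↳ → ↓│
│ ╶─┬─┘ └───┘ │ │ └─╴ │ ├───┐ │
│   │         │ │     │ │   │↓│
├─╴ │ ╶─────┬─┤ └───┬─┤ │ ╷ │ │
│   │       │ │     │ │ │ │ │↓│
│ ╶─┴───┬─╴ ╵ └───┐ │ ╵ ╵ │ │ │
│       │         │ │     │ │↓│
├─────┐ └─┬─╴ ┌─┐ │ └───┬─┘ │ │
│     │   │   │ │ │     │   │↓│
│ ╶─┐ └─┐ └───┘ ├─┴───╴ │ ┌─┘ │
│   │   │       │       │ │↓ ↲│
│ ╷ └───┴───────┘ ╶───┬─┘ │ ┌─┤
│ │                   │   │↓│ │
│ ├───────────────┬─╴ │ ┌─┘ │ │
│ │               │   │ │↓ ↲│ │
│ ├─────┐ ╶─┐ ┌───┘ ┌─┘ │ ┌─┘ │
│ │     │   │ │     │   │↓│↱ ↓│
│ ╵ ┌─┐ └─┐ │ │ ╶─┬─┴───┤ ╵ ╷ │
│   │ │   │ │ │   │     │↳ ↑│↓│
├───┘ └─╴ ╵ │ └─┐ ╵ ╶─┐ └───┘ │
│           │   │     │      B│
└───────────┴───┴─────┴───────┘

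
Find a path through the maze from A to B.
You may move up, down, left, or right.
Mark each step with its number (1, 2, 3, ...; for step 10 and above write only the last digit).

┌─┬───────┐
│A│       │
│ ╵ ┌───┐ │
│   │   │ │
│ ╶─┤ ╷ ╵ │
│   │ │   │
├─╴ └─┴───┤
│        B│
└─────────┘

Finding the shortest path through the maze:
Path length: 7 steps
Directions: down → down → right → down → right → right → right

Solution:

┌─┬───────┐
│A│       │
│ ╵ ┌───┐ │
│1  │   │ │
│ ╶─┤ ╷ ╵ │
│2 3│ │   │
├─╴ └─┴───┤
│  4 5 6 B│
└─────────┘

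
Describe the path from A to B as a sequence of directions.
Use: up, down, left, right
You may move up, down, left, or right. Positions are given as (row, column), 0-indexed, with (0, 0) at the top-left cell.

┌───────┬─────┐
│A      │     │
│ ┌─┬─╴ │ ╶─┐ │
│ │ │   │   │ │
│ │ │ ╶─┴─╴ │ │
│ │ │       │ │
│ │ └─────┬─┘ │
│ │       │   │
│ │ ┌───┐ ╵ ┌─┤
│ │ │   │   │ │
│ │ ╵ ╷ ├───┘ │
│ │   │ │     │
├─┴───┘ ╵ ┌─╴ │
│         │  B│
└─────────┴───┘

Finding the path and converting it to directions:
Path through cells: (0,0) → (0,1) → (0,2) → (0,3) → (1,3) → (1,2) → (2,2) → (2,3) → (2,4) → (2,5) → (1,5) → (1,4) → (0,4) → (0,5) → (0,6) → (1,6) → (2,6) → (3,6) → (3,5) → (4,5) → (4,4) → (3,4) → (3,3) → (3,2) → (3,1) → (4,1) → (5,1) → (5,2) → (4,2) → (4,3) → (5,3) → (6,3) → (6,4) → (5,4) → (5,5) → (5,6) → (6,6)
Directions: right, right, right, down, left, down, right, right, right, up, left, up, right, right, down, down, down, left, down, left, up, left, left, left, down, down, right, up, right, down, down, right, up, right, right, down

Solution:

┌───────┬─────┐
│A → → ↓│↱ → ↓│
│ ┌─┬─╴ │ ╶─┐ │
│ │ │↓ ↲│↑ ↰│↓│
│ │ │ ╶─┴─╴ │ │
│ │ │↳ → → ↑│↓│
│ │ └─────┬─┘ │
│ │↓ ← ← ↰│↓ ↲│
│ │ ┌───┐ ╵ ┌─┤
│ │↓│↱ ↓│↑ ↲│ │
│ │ ╵ ╷ ├───┘ │
│ │↳ ↑│↓│↱ → ↓│
├─┴───┘ ╵ ┌─╴ │
│      ↳ ↑│  B│
└─────────┴───┘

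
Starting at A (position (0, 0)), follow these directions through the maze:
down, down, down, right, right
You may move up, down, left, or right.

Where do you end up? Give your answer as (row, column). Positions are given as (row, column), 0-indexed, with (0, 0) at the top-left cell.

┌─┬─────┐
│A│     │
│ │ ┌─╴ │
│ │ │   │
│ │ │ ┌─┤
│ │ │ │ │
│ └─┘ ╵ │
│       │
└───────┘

Following directions step by step:
Start: (0, 0)
  down: (0, 0) → (1, 0)
  down: (1, 0) → (2, 0)
  down: (2, 0) → (3, 0)
  right: (3, 0) → (3, 1)
  right: (3, 1) → (3, 2)
Final position: (3, 2)

Path taken:

┌─┬─────┐
│A│     │
│ │ ┌─╴ │
│↓│ │   │
│ │ │ ┌─┤
│↓│ │ │ │
│ └─┘ ╵ │
│↳ → B  │
└───────┘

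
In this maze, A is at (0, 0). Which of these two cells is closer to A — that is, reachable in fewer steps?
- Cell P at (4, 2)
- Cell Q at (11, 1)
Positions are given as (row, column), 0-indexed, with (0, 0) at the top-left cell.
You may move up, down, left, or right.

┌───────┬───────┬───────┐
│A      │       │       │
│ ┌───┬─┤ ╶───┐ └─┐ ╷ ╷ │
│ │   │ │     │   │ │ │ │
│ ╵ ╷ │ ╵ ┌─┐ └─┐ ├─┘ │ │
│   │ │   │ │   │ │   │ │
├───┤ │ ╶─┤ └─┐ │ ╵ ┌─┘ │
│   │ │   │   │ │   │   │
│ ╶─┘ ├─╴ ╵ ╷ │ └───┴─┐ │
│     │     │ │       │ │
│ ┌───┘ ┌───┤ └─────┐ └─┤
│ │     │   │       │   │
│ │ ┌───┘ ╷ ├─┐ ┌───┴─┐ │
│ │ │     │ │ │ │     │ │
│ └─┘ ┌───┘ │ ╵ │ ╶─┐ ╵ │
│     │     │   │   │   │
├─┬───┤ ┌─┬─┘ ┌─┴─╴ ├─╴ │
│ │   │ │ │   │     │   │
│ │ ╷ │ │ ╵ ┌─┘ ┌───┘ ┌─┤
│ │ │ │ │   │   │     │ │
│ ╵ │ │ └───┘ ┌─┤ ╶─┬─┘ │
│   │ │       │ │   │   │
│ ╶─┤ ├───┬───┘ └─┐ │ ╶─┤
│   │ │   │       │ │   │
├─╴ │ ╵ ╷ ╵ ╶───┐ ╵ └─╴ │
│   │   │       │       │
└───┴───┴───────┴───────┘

Shortest path A → P at (4, 2): 8 steps
Shortest path A → Q at (11, 1): 72 steps

P is closer (8 steps vs 72 steps).

Path to P:

┌───────┬───────┬───────┐
│A      │       │       │
│ ┌───┬─┤ ╶───┐ └─┐ ╷ ╷ │
│↓│↱ ↓│ │     │   │ │ │ │
│ ╵ ╷ │ ╵ ┌─┐ └─┐ ├─┘ │ │
│↳ ↑│↓│   │ │   │ │   │ │
├───┤ │ ╶─┤ └─┐ │ ╵ ┌─┘ │
│   │↓│   │   │ │   │   │
│ ╶─┘ ├─╴ ╵ ╷ │ └───┴─┐ │
│    P│     │ │       │ │
│ ┌───┘ ┌───┤ └─────┐ └─┤
│ │     │   │       │   │
│ │ ┌───┘ ╷ ├─┐ ┌───┴─┐ │
│ │ │     │ │ │ │     │ │
│ └─┘ ┌───┘ │ ╵ │ ╶─┐ ╵ │
│     │     │   │   │   │
├─┬───┤ ┌─┬─┘ ┌─┴─╴ ├─╴ │
│ │   │ │ │   │     │   │
│ │ ╷ │ │ ╵ ┌─┘ ┌───┘ ┌─┤
│ │ │ │ │   │   │     │ │
│ ╵ │ │ └───┘ ┌─┤ ╶─┬─┘ │
│   │ │       │ │   │   │
│ ╶─┤ ├───┬───┘ └─┐ │ ╶─┤
│   │ │   │       │ │   │
├─╴ │ ╵ ╷ ╵ ╶───┐ ╵ └─╴ │
│   │   │       │       │
└───┴───┴───────┴───────┘

Path to Q:

┌───────┬───────┬───────┐
│A      │       │       │
│ ┌───┬─┤ ╶───┐ └─┐ ╷ ╷ │
│↓│↱ ↓│ │     │   │ │ │ │
│ ╵ ╷ │ ╵ ┌─┐ └─┐ ├─┘ │ │
│↳ ↑│↓│   │ │   │ │   │ │
├───┤ │ ╶─┤ └─┐ │ ╵ ┌─┘ │
│   │↓│   │   │ │   │   │
│ ╶─┘ ├─╴ ╵ ╷ │ └───┴─┐ │
│↓ ← ↲│     │ │       │ │
│ ┌───┘ ┌───┤ └─────┐ └─┤
│↓│     │↱ ↓│       │   │
│ │ ┌───┘ ╷ ├─┐ ┌───┴─┐ │
│↓│ │↱ → ↑│↓│ │ │↱ → ↓│ │
│ └─┘ ┌───┘ │ ╵ │ ╶─┐ ╵ │
│↳ → ↑│↓ ← ↲│   │↑ ↰│↳ ↓│
├─┬───┤ ┌─┬─┘ ┌─┴─╴ ├─╴ │
│ │↓ ↰│↓│ │   │↱ → ↑│↓ ↲│
│ │ ╷ │ │ ╵ ┌─┘ ┌───┘ ┌─┤
│ │↓│↑│↓│   │↱ ↑│↓ ← ↲│ │
│ ╵ │ │ └───┘ ┌─┤ ╶─┬─┘ │
│↓ ↲│↑│↳ → → ↑│ │↳ ↓│   │
│ ╶─┤ ├───┬───┘ └─┐ │ ╶─┤
│↳ Q│↑│↓ ↰│↓ ← ← ↰│↓│   │
├─╴ │ ╵ ╷ ╵ ╶───┐ ╵ └─╴ │
│   │↑ ↲│↑ ↲    │↑ ↲    │
└───┴───┴───────┴───────┘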